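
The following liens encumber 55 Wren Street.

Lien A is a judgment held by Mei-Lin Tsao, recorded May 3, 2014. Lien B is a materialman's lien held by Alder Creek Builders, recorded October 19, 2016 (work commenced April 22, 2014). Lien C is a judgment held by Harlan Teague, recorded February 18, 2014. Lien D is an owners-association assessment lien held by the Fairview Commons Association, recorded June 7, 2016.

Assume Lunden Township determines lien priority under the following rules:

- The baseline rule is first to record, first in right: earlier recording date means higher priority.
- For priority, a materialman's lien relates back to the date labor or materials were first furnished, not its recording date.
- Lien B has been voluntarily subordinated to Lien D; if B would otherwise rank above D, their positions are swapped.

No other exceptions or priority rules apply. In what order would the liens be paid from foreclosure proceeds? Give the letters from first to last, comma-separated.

C, D, A, B

Effective dates: B is treated as recorded April 22, 2014, the work-commencement date.
Ordering by effective date: C (February 18, 2014), B (April 22, 2014), A (May 3, 2014), D (June 7, 2016).
The subordination applies — B was senior to D — so B and D swap.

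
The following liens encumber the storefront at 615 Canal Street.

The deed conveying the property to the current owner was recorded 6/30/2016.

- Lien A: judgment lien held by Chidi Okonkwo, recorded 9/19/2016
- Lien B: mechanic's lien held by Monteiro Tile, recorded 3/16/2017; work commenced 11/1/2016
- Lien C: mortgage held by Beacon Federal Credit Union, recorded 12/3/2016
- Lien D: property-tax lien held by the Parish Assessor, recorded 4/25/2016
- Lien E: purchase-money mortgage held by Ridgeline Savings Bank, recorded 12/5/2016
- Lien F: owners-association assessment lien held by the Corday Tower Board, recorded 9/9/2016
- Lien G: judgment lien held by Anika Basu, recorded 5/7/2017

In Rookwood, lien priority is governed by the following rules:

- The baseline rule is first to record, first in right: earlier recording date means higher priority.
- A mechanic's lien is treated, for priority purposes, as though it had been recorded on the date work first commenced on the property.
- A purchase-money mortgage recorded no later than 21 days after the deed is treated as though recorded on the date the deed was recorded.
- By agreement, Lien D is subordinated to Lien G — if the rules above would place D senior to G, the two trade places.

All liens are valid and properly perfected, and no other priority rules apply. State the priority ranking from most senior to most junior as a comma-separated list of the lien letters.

Effective dates after the stated exceptions: B's effective date is 11/1/2016, when work began; E missed the 21-day window (158 days after the deed), so its recording date stands.
By effective date, earliest first: D (4/25/2016), F (9/9/2016), A (9/19/2016), B (11/1/2016), C (12/3/2016), E (12/5/2016), G (5/7/2017).
D is senior to G before the subordination, so the two trade places.

G, F, A, B, C, E, D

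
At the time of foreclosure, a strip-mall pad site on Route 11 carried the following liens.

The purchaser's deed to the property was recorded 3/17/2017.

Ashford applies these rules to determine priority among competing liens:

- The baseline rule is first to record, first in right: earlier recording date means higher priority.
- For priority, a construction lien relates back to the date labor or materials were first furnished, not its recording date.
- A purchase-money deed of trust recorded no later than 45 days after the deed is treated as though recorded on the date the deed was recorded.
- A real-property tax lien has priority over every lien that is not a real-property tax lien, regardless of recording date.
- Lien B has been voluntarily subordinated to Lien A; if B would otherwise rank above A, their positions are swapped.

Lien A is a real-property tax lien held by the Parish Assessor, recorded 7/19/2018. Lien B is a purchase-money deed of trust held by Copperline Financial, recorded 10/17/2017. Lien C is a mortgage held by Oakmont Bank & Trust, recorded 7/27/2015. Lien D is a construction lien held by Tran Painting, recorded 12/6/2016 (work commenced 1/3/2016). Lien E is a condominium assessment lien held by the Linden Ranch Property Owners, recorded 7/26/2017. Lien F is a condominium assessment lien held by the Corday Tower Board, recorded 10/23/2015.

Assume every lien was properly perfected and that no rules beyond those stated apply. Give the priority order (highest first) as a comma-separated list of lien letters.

A, C, F, D, E, B

Effective dates: B was recorded 214 days after the deed, outside the 45-day window, so it keeps its recording date; D is treated as recorded 1/3/2016, the work-commencement date.
A is a real-property tax lien and takes priority over every other lien.
Among the remaining liens, by effective date: C (7/27/2015), F (10/23/2015), D (1/3/2016), E (7/26/2017), B (10/17/2017).
B is already junior to A, so the subordination agreement changes nothing.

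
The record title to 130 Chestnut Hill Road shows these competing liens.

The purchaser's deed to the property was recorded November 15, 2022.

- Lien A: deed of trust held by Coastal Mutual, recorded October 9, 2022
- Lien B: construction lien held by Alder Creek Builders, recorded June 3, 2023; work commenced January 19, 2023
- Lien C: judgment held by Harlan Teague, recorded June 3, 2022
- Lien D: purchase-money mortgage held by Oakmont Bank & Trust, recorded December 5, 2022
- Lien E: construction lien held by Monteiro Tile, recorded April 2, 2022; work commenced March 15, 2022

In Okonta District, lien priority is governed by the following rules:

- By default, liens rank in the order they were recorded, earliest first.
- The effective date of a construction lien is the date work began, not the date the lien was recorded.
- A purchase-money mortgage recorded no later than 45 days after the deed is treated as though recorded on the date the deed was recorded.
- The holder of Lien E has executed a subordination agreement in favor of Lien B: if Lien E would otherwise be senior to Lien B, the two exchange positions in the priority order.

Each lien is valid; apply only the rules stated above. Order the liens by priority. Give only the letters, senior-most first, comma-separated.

B, C, A, D, E

Adjusting effective dates: B is treated as recorded January 19, 2023, the work-commencement date; D was recorded within the 45-day window, so its effective date is the deed date November 15, 2022; E's effective date is March 15, 2022, when work began.
By effective date, earliest first: E (March 15, 2022), C (June 3, 2022), A (October 9, 2022), D (November 15, 2022), B (January 19, 2023).
The subordination applies — E was senior to B — so E and B swap.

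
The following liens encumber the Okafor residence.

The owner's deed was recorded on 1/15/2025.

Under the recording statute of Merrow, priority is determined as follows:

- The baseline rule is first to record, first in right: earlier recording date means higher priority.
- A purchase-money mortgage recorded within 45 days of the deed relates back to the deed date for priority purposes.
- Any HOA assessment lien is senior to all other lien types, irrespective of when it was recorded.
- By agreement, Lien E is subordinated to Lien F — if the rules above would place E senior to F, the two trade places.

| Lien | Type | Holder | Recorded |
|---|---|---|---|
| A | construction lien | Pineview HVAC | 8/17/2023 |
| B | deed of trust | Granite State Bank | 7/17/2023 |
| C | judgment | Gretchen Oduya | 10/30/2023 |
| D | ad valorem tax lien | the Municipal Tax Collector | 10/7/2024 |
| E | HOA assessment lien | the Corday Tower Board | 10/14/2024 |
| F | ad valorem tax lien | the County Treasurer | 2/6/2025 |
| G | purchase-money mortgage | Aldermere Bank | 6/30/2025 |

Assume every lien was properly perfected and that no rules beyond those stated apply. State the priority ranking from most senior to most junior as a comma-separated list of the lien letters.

F, B, A, C, D, E, G

First, effective dates: G was recorded 166 days after the deed, outside the 45-day window, so it keeps its recording date.
E is an HOA assessment lien, so it outranks all other liens regardless of date.
The other liens, earliest effective date first: B (7/17/2023), A (8/17/2023), C (10/30/2023), D (10/7/2024), F (2/6/2025), G (6/30/2025).
Because E would otherwise rank above F, the subordination swaps them.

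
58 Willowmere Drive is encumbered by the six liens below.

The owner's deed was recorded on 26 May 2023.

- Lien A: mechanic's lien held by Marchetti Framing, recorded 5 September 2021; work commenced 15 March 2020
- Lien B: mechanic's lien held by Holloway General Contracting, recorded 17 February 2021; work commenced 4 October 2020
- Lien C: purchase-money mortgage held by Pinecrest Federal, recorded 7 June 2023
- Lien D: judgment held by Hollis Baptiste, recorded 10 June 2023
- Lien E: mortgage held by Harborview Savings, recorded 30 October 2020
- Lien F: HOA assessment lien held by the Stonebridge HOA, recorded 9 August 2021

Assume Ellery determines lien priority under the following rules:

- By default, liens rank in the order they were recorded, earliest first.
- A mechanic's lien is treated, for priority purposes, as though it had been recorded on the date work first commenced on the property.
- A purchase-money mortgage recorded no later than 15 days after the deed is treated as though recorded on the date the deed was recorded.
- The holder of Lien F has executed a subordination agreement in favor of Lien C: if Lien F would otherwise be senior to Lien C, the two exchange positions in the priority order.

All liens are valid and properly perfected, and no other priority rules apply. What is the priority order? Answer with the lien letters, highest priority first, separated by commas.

A, B, E, C, F, D

First, effective dates: A's effective date is 15 March 2020, when work began; B relates back to 4 October 2020 (work commenced); C's effective date is the deed date, 26 May 2023.
By effective date: A (15 March 2020), B (4 October 2020), E (30 October 2020), F (9 August 2021), C (26 May 2023), D (10 June 2023).
Because F would otherwise rank above C, the subordination swaps them.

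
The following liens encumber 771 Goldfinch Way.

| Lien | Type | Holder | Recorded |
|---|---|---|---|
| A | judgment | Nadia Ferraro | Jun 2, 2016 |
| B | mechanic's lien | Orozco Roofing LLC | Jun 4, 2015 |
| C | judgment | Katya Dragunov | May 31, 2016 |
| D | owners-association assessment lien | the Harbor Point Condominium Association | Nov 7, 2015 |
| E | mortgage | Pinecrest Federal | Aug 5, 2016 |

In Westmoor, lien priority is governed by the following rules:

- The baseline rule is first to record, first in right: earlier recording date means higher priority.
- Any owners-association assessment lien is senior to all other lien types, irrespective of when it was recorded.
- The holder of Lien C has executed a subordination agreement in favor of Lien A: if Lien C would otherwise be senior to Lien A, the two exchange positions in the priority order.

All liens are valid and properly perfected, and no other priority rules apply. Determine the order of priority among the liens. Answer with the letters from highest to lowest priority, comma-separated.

D is an owners-association assessment lien and takes priority over every other lien.
Among the remaining liens, by effective date: B (Jun 4, 2015), C (May 31, 2016), A (Jun 2, 2016), E (Aug 5, 2016).
C would otherwise be senior to A, so under the subordination agreement C and A exchange positions.

D, B, A, C, E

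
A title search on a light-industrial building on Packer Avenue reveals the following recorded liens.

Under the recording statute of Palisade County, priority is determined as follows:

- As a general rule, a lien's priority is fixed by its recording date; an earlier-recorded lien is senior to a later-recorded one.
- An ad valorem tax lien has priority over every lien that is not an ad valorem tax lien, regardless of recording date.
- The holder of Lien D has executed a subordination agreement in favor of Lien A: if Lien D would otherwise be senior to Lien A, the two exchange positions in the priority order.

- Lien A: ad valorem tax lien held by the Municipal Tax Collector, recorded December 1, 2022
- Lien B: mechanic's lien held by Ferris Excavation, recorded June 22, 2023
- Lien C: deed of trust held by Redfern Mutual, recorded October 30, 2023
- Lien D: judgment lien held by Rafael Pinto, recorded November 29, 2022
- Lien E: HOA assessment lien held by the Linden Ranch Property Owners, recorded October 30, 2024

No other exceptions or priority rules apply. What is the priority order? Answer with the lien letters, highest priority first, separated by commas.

A, D, B, C, E

A is an ad valorem tax lien, so it outranks all other liens regardless of date.
The other liens, earliest effective date first: D (November 29, 2022), B (June 22, 2023), C (October 30, 2023), E (October 30, 2024).
D already ranks below A; the subordination has no effect.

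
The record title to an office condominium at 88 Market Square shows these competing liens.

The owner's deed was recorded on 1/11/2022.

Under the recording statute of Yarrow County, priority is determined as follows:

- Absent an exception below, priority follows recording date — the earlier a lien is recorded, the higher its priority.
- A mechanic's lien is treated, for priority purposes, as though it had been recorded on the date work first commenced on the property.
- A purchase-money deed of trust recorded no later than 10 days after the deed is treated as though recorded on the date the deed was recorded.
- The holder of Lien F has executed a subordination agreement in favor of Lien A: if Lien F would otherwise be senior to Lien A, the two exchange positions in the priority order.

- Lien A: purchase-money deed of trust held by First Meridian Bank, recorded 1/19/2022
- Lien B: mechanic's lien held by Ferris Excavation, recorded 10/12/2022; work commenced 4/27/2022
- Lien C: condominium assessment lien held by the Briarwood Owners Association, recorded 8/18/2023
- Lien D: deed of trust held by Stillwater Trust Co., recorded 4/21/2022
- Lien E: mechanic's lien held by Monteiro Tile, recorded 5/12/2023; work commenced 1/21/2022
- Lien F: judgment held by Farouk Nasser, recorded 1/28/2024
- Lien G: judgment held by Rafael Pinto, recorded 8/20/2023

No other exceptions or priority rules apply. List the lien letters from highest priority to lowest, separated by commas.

A, E, D, B, C, G, F

Effective dates: A relates back to the deed date 1/11/2022; B is treated as recorded 4/27/2022, the work-commencement date; E is treated as recorded 1/21/2022, the work-commencement date.
Sorted by effective date: A (1/11/2022), E (1/21/2022), D (4/21/2022), B (4/27/2022), C (8/18/2023), G (8/20/2023), F (1/28/2024).
F already ranks below A; the subordination has no effect.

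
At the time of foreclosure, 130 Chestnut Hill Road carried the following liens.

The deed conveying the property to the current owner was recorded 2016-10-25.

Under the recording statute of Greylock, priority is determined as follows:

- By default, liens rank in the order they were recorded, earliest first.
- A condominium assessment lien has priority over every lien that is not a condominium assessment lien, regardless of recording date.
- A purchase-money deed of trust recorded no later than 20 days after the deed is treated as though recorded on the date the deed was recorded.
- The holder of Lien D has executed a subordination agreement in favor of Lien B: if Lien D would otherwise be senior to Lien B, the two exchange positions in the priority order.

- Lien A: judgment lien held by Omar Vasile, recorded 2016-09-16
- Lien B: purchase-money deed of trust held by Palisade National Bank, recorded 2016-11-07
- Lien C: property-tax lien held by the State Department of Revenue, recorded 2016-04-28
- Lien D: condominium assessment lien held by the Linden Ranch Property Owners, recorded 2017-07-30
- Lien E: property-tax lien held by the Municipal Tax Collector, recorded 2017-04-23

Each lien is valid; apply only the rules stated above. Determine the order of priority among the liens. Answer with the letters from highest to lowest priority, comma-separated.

B, C, A, D, E

Effective dates: B was recorded within the 20-day window, so its effective date is the deed date 2016-10-25.
D is a condominium assessment lien and takes priority over every other lien.
Among the remaining liens, by effective date: C (2016-04-28), A (2016-09-16), B (2016-10-25), E (2017-04-23).
D is senior to B before the subordination, so the two trade places.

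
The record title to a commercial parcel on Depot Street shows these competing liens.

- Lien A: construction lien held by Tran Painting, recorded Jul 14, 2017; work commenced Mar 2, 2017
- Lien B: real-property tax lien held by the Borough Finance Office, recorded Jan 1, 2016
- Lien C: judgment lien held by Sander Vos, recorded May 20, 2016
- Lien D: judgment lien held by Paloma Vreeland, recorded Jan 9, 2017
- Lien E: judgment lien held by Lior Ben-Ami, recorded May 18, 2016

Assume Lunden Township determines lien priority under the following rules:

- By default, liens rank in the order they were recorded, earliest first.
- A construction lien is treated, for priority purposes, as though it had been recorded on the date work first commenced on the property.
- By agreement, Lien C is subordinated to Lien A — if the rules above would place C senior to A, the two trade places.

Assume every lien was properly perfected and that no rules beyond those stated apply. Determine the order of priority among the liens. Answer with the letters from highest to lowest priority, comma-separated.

Effective dates after the stated exceptions: A relates back to Mar 2, 2017 (work commenced).
Ordering by effective date: B (Jan 1, 2016), E (May 18, 2016), C (May 20, 2016), D (Jan 9, 2017), A (Mar 2, 2017).
C is senior to A before the subordination, so the two trade places.

B, E, A, D, C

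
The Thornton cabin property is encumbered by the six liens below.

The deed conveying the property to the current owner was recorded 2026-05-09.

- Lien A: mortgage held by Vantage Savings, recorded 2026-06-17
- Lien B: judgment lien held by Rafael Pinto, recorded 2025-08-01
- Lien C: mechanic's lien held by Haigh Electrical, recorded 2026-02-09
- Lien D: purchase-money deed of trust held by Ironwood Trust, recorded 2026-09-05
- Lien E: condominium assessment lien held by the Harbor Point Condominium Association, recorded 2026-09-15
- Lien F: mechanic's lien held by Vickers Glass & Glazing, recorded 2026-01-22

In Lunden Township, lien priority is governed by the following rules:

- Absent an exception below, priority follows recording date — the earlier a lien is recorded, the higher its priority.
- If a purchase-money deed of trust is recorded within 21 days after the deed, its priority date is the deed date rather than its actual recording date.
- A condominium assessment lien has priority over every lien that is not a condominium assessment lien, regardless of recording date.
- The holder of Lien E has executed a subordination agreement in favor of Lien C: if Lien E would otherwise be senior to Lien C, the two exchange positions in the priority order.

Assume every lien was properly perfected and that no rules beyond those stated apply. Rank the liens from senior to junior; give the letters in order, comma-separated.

First, effective dates: D was recorded 119 days after the deed, outside the 21-day window, so it keeps its recording date.
E is a condominium assessment lien, so it outranks all other liens regardless of date.
The other liens, earliest effective date first: B (2025-08-01), F (2026-01-22), C (2026-02-09), A (2026-06-17), D (2026-09-05).
Because E would otherwise rank above C, the subordination swaps them.

C, B, F, E, A, D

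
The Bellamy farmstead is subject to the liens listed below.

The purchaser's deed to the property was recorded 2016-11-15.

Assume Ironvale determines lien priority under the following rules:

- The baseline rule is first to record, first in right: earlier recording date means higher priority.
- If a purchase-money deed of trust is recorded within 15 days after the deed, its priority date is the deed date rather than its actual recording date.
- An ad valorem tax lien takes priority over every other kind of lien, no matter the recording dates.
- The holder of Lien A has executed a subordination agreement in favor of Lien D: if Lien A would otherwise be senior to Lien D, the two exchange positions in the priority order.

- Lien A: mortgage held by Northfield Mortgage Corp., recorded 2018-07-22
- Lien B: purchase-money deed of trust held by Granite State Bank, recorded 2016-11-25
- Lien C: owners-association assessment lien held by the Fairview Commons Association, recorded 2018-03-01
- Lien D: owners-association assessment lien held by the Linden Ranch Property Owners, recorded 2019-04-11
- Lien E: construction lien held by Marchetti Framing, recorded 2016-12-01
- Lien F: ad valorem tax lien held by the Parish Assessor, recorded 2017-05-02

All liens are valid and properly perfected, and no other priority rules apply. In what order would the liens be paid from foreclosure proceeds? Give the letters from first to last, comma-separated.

F, B, E, C, D, A

Adjusting effective dates: B's effective date is the deed date, 2016-11-15.
F, as an ad valorem tax lien, has superpriority and ranks first.
Remaining liens by effective date: B (2016-11-15), E (2016-12-01), C (2018-03-01), A (2018-07-22), D (2019-04-11).
A would otherwise be senior to D, so under the subordination agreement A and D exchange positions.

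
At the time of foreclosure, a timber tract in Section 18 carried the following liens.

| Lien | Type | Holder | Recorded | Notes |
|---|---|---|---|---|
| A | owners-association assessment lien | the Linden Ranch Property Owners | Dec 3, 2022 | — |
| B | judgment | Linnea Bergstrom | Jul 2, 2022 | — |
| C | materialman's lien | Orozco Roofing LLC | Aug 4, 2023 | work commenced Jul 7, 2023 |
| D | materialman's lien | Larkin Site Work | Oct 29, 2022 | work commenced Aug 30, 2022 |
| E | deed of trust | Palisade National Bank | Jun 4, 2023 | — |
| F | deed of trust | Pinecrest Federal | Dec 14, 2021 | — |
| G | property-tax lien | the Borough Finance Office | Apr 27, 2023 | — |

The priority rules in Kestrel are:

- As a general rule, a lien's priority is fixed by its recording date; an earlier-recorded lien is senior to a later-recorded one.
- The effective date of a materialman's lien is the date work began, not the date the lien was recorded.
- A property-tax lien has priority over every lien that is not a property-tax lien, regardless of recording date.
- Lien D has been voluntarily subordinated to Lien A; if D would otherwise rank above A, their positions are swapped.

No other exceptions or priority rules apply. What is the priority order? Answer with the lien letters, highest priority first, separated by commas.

Adjusting effective dates: C is treated as recorded Jul 7, 2023, the work-commencement date; D relates back to Aug 30, 2022 (work commenced).
As a property-tax lien, G is senior to every other lien.
Remaining liens by effective date: F (Dec 14, 2021), B (Jul 2, 2022), D (Aug 30, 2022), A (Dec 3, 2022), E (Jun 4, 2023), C (Jul 7, 2023).
The subordination applies — D was senior to A — so D and A swap.

G, F, B, A, D, E, C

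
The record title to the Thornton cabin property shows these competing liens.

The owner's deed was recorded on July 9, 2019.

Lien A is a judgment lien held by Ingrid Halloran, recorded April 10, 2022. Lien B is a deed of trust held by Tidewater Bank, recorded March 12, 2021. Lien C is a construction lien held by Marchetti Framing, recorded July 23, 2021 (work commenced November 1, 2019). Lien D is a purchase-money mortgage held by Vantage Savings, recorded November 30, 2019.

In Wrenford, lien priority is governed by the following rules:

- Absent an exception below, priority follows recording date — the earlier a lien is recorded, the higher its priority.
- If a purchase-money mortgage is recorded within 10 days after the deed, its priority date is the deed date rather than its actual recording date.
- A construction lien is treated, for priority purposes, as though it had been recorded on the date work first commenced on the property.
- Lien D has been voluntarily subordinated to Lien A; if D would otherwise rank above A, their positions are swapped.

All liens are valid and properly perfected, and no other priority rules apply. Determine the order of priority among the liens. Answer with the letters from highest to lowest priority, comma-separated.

Effective dates: C's effective date is November 1, 2019, when work began; D missed the 10-day window (144 days after the deed), so its recording date stands.
Sorted by effective date: C (November 1, 2019), D (November 30, 2019), B (March 12, 2021), A (April 10, 2022).
D would otherwise be senior to A, so under the subordination agreement D and A exchange positions.

C, A, B, D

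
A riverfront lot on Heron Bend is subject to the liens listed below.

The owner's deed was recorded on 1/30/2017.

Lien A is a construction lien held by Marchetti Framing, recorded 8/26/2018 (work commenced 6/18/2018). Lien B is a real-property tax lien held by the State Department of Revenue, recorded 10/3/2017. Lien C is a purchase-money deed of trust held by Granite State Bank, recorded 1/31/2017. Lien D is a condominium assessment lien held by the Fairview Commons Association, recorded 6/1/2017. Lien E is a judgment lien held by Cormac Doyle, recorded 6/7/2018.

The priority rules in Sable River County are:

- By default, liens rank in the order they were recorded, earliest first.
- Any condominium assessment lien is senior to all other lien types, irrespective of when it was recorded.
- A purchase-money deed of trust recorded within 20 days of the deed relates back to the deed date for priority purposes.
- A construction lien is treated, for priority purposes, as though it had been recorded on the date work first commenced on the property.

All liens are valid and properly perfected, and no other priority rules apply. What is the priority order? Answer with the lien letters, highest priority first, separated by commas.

D, C, B, E, A

First, effective dates: A relates back to 6/18/2018 (work commenced); C relates back to the deed date 1/30/2017.
D, as a condominium assessment lien, has superpriority and ranks first.
Among the remaining liens, by effective date: C (1/30/2017), B (10/3/2017), E (6/7/2018), A (6/18/2018).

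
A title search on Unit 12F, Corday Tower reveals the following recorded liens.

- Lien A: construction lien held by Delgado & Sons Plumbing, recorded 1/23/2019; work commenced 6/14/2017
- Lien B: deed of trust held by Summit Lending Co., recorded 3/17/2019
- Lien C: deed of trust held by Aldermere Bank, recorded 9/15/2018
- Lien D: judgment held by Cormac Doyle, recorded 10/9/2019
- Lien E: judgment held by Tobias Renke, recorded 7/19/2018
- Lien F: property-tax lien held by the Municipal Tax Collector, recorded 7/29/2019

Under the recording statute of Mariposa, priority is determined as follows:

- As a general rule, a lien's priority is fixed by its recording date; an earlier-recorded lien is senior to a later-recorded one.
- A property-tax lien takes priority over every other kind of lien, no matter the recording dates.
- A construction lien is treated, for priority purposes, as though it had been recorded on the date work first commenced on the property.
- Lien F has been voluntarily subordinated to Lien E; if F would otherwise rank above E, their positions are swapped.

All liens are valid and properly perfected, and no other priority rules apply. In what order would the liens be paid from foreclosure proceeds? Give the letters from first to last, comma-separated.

Effective dates after the stated exceptions: A's effective date is 6/14/2017, when work began.
As a property-tax lien, F is senior to every other lien.
Remaining liens by effective date: A (6/14/2017), E (7/19/2018), C (9/15/2018), B (3/17/2019), D (10/9/2019).
F would otherwise be senior to E, so under the subordination agreement F and E exchange positions.

E, A, F, C, B, D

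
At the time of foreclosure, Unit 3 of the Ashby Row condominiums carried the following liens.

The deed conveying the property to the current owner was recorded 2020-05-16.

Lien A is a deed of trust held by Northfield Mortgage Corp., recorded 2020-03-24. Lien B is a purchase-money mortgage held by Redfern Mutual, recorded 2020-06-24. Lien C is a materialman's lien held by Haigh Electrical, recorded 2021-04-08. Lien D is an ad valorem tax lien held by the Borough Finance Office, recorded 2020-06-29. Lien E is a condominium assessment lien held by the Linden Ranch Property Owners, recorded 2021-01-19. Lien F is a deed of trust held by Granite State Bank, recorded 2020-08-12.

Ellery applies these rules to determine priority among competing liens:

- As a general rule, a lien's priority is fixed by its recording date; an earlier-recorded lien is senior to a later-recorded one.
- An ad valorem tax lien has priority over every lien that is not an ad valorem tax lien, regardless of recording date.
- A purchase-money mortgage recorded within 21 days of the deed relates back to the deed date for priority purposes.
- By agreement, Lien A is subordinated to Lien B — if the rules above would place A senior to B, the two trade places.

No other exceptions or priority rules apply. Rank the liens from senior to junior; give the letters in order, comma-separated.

First, effective dates: B was recorded 39 days after the deed — beyond 21 days — so no relation-back applies.
D is an ad valorem tax lien and takes priority over every other lien.
Among the remaining liens, by effective date: A (2020-03-24), B (2020-06-24), F (2020-08-12), E (2021-01-19), C (2021-04-08).
A is senior to B before the subordination, so the two trade places.

D, B, A, F, E, C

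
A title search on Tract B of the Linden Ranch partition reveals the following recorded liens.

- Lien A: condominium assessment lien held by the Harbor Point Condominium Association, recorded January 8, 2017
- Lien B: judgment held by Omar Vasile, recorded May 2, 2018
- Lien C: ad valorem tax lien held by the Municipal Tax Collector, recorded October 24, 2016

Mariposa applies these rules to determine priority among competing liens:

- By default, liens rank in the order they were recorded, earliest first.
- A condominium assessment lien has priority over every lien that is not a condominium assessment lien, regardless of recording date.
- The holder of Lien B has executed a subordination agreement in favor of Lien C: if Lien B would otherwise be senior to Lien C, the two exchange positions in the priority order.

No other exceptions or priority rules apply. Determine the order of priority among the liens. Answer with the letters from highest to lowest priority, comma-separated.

A, C, B

A is a condominium assessment lien, so it outranks all other liens regardless of date.
The other liens, earliest effective date first: C (October 24, 2016), B (May 2, 2018).
Since B is not senior to C, the subordination leaves the order unchanged.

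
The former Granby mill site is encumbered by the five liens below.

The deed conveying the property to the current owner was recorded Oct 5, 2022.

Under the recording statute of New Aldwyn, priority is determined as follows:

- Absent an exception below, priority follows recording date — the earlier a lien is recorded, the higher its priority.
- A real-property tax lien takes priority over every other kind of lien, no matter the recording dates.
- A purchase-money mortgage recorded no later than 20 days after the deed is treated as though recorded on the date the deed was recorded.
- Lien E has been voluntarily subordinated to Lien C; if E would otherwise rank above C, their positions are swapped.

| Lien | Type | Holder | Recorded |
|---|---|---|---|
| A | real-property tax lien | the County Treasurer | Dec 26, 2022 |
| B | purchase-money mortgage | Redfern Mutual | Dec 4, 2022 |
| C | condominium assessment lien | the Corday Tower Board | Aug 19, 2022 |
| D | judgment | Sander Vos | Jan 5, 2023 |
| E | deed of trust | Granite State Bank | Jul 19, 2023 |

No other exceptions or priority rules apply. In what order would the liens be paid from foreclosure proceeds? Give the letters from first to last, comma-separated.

First, effective dates: B was recorded 60 days after the deed, outside the 20-day window, so it keeps its recording date.
A, as a real-property tax lien, has superpriority and ranks first.
Among the remaining liens, by effective date: C (Aug 19, 2022), B (Dec 4, 2022), D (Jan 5, 2023), E (Jul 19, 2023).
E already ranks below C; the subordination has no effect.

A, C, B, D, E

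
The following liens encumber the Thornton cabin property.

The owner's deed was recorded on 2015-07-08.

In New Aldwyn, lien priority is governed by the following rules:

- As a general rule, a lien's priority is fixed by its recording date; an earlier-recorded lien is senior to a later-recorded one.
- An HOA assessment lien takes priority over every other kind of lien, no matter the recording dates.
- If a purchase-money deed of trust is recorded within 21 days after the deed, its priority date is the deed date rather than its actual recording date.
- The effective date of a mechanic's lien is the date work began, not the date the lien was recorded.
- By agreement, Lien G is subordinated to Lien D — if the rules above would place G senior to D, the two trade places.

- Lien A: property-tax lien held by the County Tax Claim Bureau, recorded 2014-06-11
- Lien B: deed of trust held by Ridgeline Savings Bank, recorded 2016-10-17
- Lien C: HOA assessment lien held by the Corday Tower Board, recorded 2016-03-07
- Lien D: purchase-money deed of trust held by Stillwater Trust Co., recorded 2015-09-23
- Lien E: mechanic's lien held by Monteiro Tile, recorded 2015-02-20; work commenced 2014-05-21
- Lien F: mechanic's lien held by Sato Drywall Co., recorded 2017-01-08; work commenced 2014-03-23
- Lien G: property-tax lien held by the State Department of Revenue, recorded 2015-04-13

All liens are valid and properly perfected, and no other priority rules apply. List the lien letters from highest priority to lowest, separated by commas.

First, effective dates: D missed the 21-day window (77 days after the deed), so its recording date stands; E relates back to 2014-05-21 (work commenced); F relates back to 2014-03-23 (work commenced).
C is an HOA assessment lien and takes priority over every other lien.
The other liens, earliest effective date first: F (2014-03-23), E (2014-05-21), A (2014-06-11), G (2015-04-13), D (2015-09-23), B (2016-10-17).
G is senior to D before the subordination, so the two trade places.

C, F, E, A, D, G, B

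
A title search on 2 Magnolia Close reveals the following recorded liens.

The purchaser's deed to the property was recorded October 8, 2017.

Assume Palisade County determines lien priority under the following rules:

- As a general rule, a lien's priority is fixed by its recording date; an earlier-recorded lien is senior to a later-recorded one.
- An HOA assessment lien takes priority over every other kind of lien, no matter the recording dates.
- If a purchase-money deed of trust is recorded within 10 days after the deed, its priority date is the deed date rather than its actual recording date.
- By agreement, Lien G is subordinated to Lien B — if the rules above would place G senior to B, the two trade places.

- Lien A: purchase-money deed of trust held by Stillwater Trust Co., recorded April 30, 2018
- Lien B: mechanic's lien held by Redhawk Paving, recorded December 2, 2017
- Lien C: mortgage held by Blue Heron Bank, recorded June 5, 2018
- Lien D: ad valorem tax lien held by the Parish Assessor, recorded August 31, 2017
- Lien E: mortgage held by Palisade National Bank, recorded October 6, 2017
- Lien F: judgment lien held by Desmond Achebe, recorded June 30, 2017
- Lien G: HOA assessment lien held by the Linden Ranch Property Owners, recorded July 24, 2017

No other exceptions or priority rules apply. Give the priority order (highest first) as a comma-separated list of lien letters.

First, effective dates: A missed the 10-day window (204 days after the deed), so its recording date stands.
G is an HOA assessment lien and takes priority over every other lien.
Among the remaining liens, by effective date: F (June 30, 2017), D (August 31, 2017), E (October 6, 2017), B (December 2, 2017), A (April 30, 2018), C (June 5, 2018).
The subordination applies — G was senior to B — so G and B swap.

B, F, D, E, G, A, C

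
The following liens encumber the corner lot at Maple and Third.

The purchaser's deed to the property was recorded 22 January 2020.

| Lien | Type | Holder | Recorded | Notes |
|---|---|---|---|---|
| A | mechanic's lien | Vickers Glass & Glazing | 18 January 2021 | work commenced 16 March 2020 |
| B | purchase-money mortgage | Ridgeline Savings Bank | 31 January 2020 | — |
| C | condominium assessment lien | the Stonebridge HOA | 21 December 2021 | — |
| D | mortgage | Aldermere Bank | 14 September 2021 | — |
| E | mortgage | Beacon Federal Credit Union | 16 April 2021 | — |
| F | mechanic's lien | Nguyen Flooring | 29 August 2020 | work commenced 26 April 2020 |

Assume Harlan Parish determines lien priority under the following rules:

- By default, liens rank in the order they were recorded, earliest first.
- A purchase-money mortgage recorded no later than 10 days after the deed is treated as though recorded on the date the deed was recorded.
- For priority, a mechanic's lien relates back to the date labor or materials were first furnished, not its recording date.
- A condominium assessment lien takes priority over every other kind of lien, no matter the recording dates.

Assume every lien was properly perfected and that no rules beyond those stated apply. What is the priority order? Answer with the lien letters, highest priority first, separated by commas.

C, B, A, F, E, D

First, effective dates: A relates back to 16 March 2020 (work commenced); B was recorded within the 10-day window, so its effective date is the deed date 22 January 2020; F is treated as recorded 26 April 2020, the work-commencement date.
C, as a condominium assessment lien, has superpriority and ranks first.
Remaining liens by effective date: B (22 January 2020), A (16 March 2020), F (26 April 2020), E (16 April 2021), D (14 September 2021).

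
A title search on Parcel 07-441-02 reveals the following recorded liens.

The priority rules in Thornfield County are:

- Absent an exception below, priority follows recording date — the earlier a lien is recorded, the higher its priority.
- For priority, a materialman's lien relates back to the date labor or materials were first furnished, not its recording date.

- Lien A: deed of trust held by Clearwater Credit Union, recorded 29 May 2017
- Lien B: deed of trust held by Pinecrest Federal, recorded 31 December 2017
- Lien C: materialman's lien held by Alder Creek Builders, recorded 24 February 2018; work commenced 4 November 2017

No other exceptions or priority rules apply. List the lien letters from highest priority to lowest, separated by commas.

A, C, B

Effective dates: C's effective date is 4 November 2017, when work began.
By effective date, earliest first: A (29 May 2017), C (4 November 2017), B (31 December 2017).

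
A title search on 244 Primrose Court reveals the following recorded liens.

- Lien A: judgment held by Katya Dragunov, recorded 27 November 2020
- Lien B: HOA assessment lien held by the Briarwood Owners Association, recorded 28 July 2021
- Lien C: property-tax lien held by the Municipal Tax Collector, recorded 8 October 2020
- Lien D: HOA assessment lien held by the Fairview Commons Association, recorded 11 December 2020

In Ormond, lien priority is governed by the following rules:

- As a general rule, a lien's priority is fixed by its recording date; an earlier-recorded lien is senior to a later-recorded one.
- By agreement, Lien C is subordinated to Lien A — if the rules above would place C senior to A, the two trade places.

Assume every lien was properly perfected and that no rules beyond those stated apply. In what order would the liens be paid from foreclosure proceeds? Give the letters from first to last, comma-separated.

A, C, D, B

By effective date: C (8 October 2020), A (27 November 2020), D (11 December 2020), B (28 July 2021).
C is senior to A before the subordination, so the two trade places.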